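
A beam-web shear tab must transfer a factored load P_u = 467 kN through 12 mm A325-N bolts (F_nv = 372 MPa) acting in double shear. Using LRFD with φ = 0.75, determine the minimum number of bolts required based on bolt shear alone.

8 bolts

A_b = π·12²/4 = 113.1 mm².
Per-bolt design strength φR_n = 0.75 × 372 × 113.1 × 2 / 1000 = 63.11 kN.
n ≥ 467 / 63.11 = 7.4 → use 8 bolts.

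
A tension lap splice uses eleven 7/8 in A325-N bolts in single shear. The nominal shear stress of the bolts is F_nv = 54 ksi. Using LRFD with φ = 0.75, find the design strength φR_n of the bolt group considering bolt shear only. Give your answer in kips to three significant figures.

268 kips

A_b = π × 0.875² / 4 = 0.6013 in².
R_n = F_nv · A_b · n · n_s = 54 × 0.6013 × 11 × 1 = 357.2 kips.
Design strength φR_n = 0.75 × 357.2 = 268 kips.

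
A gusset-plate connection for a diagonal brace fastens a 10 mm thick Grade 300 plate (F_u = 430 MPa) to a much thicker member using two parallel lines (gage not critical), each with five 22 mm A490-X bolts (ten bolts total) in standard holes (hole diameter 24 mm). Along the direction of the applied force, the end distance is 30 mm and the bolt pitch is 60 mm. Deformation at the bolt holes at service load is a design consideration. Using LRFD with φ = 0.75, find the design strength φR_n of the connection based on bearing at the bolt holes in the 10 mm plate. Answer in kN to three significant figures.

Per bolt r_n = 1.2 l_c t F_u ≤ 2.4 d t F_u; upper limit = 2.4 × 22 × 10 × 430 / 1000 = 227 kN.
Edge bolt: l_c = 30 − 24/2 = 18 mm → 1.2 × 18 × 10 × 430 / 1000 = 92.88 → r_n = 92.88 kN.
Interior bolts: l_c = 60 − 24 = 36 mm → 1.2 × 36 × 10 × 430 / 1000 = 185.8 → r_n = 185.8 kN.
R_n = 2 × 92.88 + 8 × 185.8 = 1672 kN.
Design strength φR_n = 0.75 × 1672 = 1250 kN.

1250 kN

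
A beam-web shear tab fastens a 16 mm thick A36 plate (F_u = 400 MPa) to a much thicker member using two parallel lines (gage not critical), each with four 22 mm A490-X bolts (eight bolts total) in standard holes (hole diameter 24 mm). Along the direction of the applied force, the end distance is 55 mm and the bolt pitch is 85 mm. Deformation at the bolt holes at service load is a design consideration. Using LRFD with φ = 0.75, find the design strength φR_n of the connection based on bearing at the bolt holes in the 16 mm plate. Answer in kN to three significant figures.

2020 kN

Per bolt r_n = 1.2 l_c t F_u ≤ 2.4 d t F_u; upper limit = 2.4 × 22 × 16 × 400 / 1000 = 337.9 kN.
Edge bolt: l_c = 55 − 24/2 = 43 mm → 1.2 × 43 × 16 × 400 / 1000 = 330.2 → r_n = 330.2 kN.
Interior bolts: l_c = 85 − 24 = 61 mm → 1.2 × 61 × 16 × 400 / 1000 = 468.5 → r_n = 337.9 kN.
R_n = 2 × 330.2 + 6 × 337.9 = 2688 kN.
Design strength φR_n = 0.75 × 2688 = 2020 kN.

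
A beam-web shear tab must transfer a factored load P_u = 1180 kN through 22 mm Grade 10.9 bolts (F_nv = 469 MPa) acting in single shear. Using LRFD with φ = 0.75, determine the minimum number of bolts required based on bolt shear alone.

A_b = π·22²/4 = 380.1 mm².
Per-bolt design strength φR_n = 0.75 × 469 × 380.1 × 1 / 1000 = 133.7 kN.
n ≥ 1180 / 133.7 = 8.825 → use 9 bolts.

9 bolts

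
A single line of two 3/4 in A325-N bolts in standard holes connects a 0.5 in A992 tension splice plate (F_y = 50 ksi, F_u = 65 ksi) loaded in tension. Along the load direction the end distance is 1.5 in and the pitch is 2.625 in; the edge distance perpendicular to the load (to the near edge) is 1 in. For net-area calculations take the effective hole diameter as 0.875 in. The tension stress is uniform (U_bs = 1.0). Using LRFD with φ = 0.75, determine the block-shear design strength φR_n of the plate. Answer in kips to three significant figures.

Shear plane L_v = 1.5 + 1·2.625 = 4.125 in; A_gv = 4.125 × 0.5 = 2.062 in².
A_nv = (4.125 − 1.5·0.875) × 0.5 = 1.406 in².
A_nt = (1 − 0.5·0.875) × 0.5 = 0.2812 in².
0.6 F_u A_nv = 54.84 kips; 0.6 F_y A_gv = 61.88 kips → shear rupture governs the shear term.
R_n = 54.84 + 1.0 × 65 × 0.2812 = 73.12 kips.
Design strength φR_n = 0.75 × 73.12 = 54.8 kips.

54.8 kips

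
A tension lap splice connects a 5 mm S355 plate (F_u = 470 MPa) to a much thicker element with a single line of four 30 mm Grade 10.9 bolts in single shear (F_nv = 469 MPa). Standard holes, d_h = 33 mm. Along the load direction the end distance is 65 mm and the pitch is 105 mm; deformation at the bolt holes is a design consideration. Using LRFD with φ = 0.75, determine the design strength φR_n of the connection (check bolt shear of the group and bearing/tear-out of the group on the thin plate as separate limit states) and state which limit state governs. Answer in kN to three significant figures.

483 kN (bearing governs)

Bolt shear: A_b = π·30²/4 = 706.9 mm²; R_n = 469 × 706.9 × 4 × 1 / 1000 = 1326 kN → 0.75 × 1326 = 995 kN.
Bearing (1.2 l_c t F_u ≤ 2.4 d t F_u): upper limit = 2.4·30·5·470 / 1000 = 169.2 kN.
  Edge l_c = 65 − 33/2 = 48.5 → r_n = 136.8 kN; interior l_c = 105 − 33 = 72 → r_n = 169.2 kN.
  R_n,bearing = 1·136.8 + 3·169.2 = 644.4 kN → 0.75 × 644.4 = 483 kN.
Bearing governs: 483 kN.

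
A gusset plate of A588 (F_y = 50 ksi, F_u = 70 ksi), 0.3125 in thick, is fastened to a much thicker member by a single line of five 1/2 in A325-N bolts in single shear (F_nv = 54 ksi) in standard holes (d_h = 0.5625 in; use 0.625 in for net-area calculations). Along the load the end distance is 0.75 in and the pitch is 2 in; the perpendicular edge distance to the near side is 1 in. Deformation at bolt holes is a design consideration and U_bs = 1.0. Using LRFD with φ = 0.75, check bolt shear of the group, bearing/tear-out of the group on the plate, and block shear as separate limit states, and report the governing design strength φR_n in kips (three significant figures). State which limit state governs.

Bolt shear: A_b = π·0.5²/4 = 0.1963 in²; R_n = 54 × 0.1963 × 5 × 1 = 53.01 kips → 0.75 × 53.01 = 39.8 kips.
Bearing: edge l_c = 0.4688, r_n = 12.3 kips; interior l_c = 1.438, r_n = 26.25 kips; R_n = 12.3 + 4·26.25 = 117.3 kips → 88 kips.
Block shear: A_gv = 2.734, A_nv = 1.855, A_nt = 0.2148 in²; R_n = min(0.6F_uA_nv, 0.6F_yA_gv) + U_bs·F_u·A_nt = 92.97 kips → 69.7 kips.
Bolt shear governs: 39.8 kips.

39.8 kips (bolt shear governs)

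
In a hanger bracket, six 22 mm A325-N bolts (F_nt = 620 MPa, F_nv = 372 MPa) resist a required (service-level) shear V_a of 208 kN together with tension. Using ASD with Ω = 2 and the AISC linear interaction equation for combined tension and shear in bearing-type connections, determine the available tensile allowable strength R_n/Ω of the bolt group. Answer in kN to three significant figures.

A_b = π·22²/4 = 380.1 mm²; f_rv = 208 × 1000 / (6 × 380.1) = 91.2 MPa.
F'_nt = 1.3 F_nt − (Ω F_nt / F_nv) f_rv = 1.3·620 − (2·620/372)·91.2 = 502 MPa, capped at F_nt → F'_nt = 502 MPa.
R_n = F'_nt · A_b · n = 502 × 380.1 × 6 / 1000 = 1145 kN.
Allowable strength R_n/Ω = 1145 / 2 = 572 kN.

572 kN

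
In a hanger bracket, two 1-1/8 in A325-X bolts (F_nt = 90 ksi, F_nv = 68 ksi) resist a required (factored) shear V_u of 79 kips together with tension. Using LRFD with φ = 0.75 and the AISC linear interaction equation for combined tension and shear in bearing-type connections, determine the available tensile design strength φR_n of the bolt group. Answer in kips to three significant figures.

A_b = π·1.125²/4 = 0.994 in²; f_rv = 79 / (2 × 0.994) = 39.74 ksi.
F'_nt = 1.3 F_nt − (F_nt / φF_nv) f_rv = 1.3·90 − (90/(0.75·68))·39.74 = 46.87 ksi, capped at F_nt → F'_nt = 46.87 ksi.
R_n = F'_nt · A_b · n = 46.87 × 0.994 × 2 = 93.19 kips.
Design strength φR_n = 0.75 × 93.19 = 69.9 kips.

69.9 kips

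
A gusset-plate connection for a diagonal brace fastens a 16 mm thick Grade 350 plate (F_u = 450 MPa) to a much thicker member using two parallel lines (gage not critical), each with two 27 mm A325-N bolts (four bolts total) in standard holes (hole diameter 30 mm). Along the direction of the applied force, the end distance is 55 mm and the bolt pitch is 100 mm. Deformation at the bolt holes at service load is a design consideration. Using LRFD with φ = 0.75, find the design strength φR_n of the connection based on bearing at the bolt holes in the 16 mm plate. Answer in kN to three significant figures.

1220 kN

Per bolt r_n = 1.2 l_c t F_u ≤ 2.4 d t F_u; upper limit = 2.4 × 27 × 16 × 450 / 1000 = 466.6 kN.
Edge bolt: l_c = 55 − 30/2 = 40 mm → 1.2 × 40 × 16 × 450 / 1000 = 345.6 → r_n = 345.6 kN.
Interior bolts: l_c = 100 − 30 = 70 mm → 1.2 × 70 × 16 × 450 / 1000 = 604.8 → r_n = 466.6 kN.
R_n = 2 × 345.6 + 2 × 466.6 = 1624 kN.
Design strength φR_n = 0.75 × 1624 = 1220 kN.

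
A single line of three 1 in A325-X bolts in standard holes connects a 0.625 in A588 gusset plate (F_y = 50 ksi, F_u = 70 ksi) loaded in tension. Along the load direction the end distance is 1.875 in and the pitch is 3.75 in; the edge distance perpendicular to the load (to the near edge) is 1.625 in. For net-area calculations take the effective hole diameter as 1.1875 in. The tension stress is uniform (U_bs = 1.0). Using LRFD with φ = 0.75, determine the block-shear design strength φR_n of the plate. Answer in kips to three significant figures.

Shear plane L_v = 1.875 + 2·3.75 = 9.375 in; A_gv = 9.375 × 0.625 = 5.859 in².
A_nv = (9.375 − 2.5·1.1875) × 0.625 = 4.004 in².
A_nt = (1.625 − 0.5·1.1875) × 0.625 = 0.6445 in².
0.6 F_u A_nv = 168.2 kips; 0.6 F_y A_gv = 175.8 kips → shear rupture governs the shear term.
R_n = 168.2 + 1.0 × 70 × 0.6445 = 213.3 kips.
Design strength φR_n = 0.75 × 213.3 = 160 kips.

160 kips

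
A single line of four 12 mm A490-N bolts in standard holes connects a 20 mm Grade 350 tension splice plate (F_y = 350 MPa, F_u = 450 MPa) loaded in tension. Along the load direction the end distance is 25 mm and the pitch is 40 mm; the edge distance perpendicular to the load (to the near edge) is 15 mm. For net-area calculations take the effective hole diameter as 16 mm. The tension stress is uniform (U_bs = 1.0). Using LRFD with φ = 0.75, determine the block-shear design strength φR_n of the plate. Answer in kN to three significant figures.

Shear plane L_v = 25 + 3·40 = 145 mm; A_gv = 145 × 20 = 2900 mm².
A_nv = (145 − 3.5·16) × 20 = 1780 mm².
A_nt = (15 − 0.5·16) × 20 = 140 mm².
0.6 F_u A_nv = 480.6 kN; 0.6 F_y A_gv = 609 kN → shear rupture governs the shear term.
R_n = 480.6 + 1.0 × 450 × 140 / 1000 = 543.6 kN.
Design strength φR_n = 0.75 × 543.6 = 408 kN.

408 kN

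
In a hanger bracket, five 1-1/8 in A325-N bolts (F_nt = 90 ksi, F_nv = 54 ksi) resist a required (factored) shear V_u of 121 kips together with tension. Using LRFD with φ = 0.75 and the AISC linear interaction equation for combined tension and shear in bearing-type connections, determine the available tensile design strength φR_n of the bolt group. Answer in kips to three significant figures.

234 kips

A_b = π·1.125²/4 = 0.994 in²; f_rv = 121 / (5 × 0.994) = 24.35 ksi.
F'_nt = 1.3 F_nt − (F_nt / φF_nv) f_rv = 1.3·90 − (90/(0.75·54))·24.35 = 62.9 ksi, capped at F_nt → F'_nt = 62.9 ksi.
R_n = F'_nt · A_b · n = 62.9 × 0.994 × 5 = 312.6 kips.
Design strength φR_n = 0.75 × 312.6 = 234 kips.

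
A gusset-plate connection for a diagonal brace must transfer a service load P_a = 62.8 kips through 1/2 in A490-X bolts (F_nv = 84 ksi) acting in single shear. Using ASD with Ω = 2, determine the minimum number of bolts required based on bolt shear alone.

8 bolts

A_b = π·0.5²/4 = 0.1963 in².
Per-bolt allowable strength R_n/Ω = 84 × 0.1963 × 1 / 2 = 8.247 kips.
n ≥ 62.8 / 8.247 = 7.615 → use 8 bolts.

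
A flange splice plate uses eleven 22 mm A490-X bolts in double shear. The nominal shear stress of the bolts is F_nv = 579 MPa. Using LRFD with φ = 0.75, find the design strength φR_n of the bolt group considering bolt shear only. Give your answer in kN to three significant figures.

A_b = π × 22² / 4 = 380.1 mm².
R_n = F_nv · A_b · n · n_s = 579 × 380.1 × 11 × 2 / 1000 = 4842 kN.
Design strength φR_n = 0.75 × 4842 = 3630 kN.

3630 kN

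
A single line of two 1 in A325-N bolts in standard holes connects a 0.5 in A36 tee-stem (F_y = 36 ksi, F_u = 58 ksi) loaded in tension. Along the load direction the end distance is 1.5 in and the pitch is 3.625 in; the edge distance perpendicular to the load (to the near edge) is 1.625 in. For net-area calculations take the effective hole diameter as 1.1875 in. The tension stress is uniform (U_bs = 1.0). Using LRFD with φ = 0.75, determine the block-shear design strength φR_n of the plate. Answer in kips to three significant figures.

Shear plane L_v = 1.5 + 1·3.625 = 5.125 in; A_gv = 5.125 × 0.5 = 2.562 in².
A_nv = (5.125 − 1.5·1.1875) × 0.5 = 1.672 in².
A_nt = (1.625 − 0.5·1.1875) × 0.5 = 0.5156 in².
0.6 F_u A_nv = 58.18 kips; 0.6 F_y A_gv = 55.35 kips → shear yielding governs the shear term.
R_n = 55.35 + 1.0 × 58 × 0.5156 = 85.26 kips.
Design strength φR_n = 0.75 × 85.26 = 63.9 kips.

63.9 kips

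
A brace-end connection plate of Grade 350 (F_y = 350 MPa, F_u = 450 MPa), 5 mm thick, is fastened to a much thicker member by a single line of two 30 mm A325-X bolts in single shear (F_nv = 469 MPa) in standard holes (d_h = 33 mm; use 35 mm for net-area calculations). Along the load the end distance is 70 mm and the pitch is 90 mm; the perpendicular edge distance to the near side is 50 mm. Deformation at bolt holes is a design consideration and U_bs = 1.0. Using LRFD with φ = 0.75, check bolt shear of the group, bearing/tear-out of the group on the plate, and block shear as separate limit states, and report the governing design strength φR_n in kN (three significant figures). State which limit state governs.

164 kN (block shear governs)

Bolt shear: A_b = π·30²/4 = 706.9 mm²; R_n = 469 × 706.9 × 2 × 1 / 1000 = 663 kN → 0.75 × 663 = 497 kN.
Bearing: edge l_c = 53.5, r_n = 144.5 kN; interior l_c = 57, r_n = 153.9 kN; R_n = 144.5 + 1·153.9 = 298.4 kN → 224 kN.
Block shear: A_gv = 800, A_nv = 537.5, A_nt = 162.5 mm²; R_n = min(0.6F_uA_nv, 0.6F_yA_gv) + U_bs·F_u·A_nt = 218.2 kN → 164 kN.
Block shear governs: 164 kN.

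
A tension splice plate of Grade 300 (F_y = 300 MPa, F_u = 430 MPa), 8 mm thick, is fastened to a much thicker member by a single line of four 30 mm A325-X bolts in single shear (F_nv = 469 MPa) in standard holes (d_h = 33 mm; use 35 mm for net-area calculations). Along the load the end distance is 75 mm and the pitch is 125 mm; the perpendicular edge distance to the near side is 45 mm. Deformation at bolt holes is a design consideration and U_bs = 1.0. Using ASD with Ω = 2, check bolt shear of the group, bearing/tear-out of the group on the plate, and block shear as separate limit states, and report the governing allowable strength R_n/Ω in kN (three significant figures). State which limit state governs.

Bolt shear: A_b = π·30²/4 = 706.9 mm²; R_n = 469 × 706.9 × 4 × 1 / 1000 = 1326 kN → 1326 / 2 = 663 kN.
Bearing: edge l_c = 58.5, r_n = 241.5 kN; interior l_c = 92, r_n = 247.7 kN; R_n = 241.5 + 3·247.7 = 984.5 kN → 492 kN.
Block shear: A_gv = 3600, A_nv = 2620, A_nt = 220 mm²; R_n = min(0.6F_uA_nv, 0.6F_yA_gv) + U_bs·F_u·A_nt = 742.6 kN → 371 kN.
Block shear governs: 371 kN.

371 kN (block shear governs)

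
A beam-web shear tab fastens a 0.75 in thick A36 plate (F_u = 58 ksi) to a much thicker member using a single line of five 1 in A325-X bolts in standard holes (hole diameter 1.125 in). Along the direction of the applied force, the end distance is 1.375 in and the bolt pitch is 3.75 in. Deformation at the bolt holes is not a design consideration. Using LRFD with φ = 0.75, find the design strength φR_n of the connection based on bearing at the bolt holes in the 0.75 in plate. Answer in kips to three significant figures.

431 kips

Per bolt r_n = 1.5 l_c t F_u ≤ 3.0 d t F_u; upper limit = 3.0 × 1 × 0.75 × 58 = 130.5 kips.
Edge bolt: l_c = 1.375 − 1.125/2 = 0.8125 in → 1.5 × 0.8125 × 0.75 × 58 = 53.02 → r_n = 53.02 kips.
Interior bolts: l_c = 3.75 − 1.125 = 2.625 in → 1.5 × 2.625 × 0.75 × 58 = 171.3 → r_n = 130.5 kips.
R_n = 1 × 53.02 + 4 × 130.5 = 575 kips.
Design strength φR_n = 0.75 × 575 = 431 kips.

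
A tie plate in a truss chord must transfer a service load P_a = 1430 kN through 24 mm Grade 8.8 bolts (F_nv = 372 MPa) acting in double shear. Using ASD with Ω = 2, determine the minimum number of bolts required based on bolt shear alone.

9 bolts

A_b = π·24²/4 = 452.4 mm².
Per-bolt allowable strength R_n/Ω = 372 × 452.4 × 2 / 1000 / 2 = 168.3 kN.
n ≥ 1430 / 168.3 = 8.497 → use 9 bolts.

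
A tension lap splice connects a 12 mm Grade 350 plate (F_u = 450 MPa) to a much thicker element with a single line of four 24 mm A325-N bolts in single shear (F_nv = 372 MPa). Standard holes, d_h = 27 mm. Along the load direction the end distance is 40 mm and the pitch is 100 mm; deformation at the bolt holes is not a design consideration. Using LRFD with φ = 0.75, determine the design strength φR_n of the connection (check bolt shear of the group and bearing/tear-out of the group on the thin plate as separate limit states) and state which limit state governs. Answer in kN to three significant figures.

Bolt shear: A_b = π·24²/4 = 452.4 mm²; R_n = 372 × 452.4 × 4 × 1 / 1000 = 673.2 kN → 0.75 × 673.2 = 505 kN.
Bearing (1.5 l_c t F_u ≤ 3.0 d t F_u): upper limit = 3.0·24·12·450 / 1000 = 388.8 kN.
  Edge l_c = 40 − 27/2 = 26.5 → r_n = 214.7 kN; interior l_c = 100 − 27 = 73 → r_n = 388.8 kN.
  R_n,bearing = 1·214.7 + 3·388.8 = 1381 kN → 0.75 × 1381 = 1040 kN.
Bolt shear governs: 505 kN.

505 kN (bolt shear governs)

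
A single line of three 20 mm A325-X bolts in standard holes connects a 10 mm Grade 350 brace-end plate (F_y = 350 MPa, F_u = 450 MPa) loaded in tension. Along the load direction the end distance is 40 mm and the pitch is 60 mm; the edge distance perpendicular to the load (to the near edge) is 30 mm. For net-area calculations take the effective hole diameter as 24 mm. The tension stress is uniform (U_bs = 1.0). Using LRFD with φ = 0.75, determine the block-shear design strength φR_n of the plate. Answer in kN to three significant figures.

Shear plane L_v = 40 + 2·60 = 160 mm; A_gv = 160 × 10 = 1600 mm².
A_nv = (160 − 2.5·24) × 10 = 1000 mm².
A_nt = (30 − 0.5·24) × 10 = 180 mm².
0.6 F_u A_nv = 270 kN; 0.6 F_y A_gv = 336 kN → shear rupture governs the shear term.
R_n = 270 + 1.0 × 450 × 180 / 1000 = 351 kN.
Design strength φR_n = 0.75 × 351 = 263 kN.

263 kN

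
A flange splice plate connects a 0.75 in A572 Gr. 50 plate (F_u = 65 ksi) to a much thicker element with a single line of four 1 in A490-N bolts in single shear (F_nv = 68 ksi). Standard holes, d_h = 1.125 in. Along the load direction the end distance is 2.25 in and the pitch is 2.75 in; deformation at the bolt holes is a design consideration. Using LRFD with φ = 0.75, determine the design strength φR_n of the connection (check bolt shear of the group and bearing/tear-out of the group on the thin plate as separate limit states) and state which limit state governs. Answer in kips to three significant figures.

160 kips (bolt shear governs)

Bolt shear: A_b = π·1²/4 = 0.7854 in²; R_n = 68 × 0.7854 × 4 × 1 = 213.6 kips → 0.75 × 213.6 = 160 kips.
Bearing (1.2 l_c t F_u ≤ 2.4 d t F_u): upper limit = 2.4·1·0.75·65 = 117 kips.
  Edge l_c = 2.25 − 1.125/2 = 1.688 → r_n = 98.72 kips; interior l_c = 2.75 − 1.125 = 1.625 → r_n = 95.06 kips.
  R_n,bearing = 1·98.72 + 3·95.06 = 383.9 kips → 0.75 × 383.9 = 288 kips.
Bolt shear governs: 160 kips.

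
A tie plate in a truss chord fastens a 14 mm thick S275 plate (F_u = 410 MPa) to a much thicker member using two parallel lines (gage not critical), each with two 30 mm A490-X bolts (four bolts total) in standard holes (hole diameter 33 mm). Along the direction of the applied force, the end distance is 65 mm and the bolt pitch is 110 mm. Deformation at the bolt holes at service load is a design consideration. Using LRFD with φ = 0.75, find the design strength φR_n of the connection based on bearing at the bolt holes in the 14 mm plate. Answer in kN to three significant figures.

Per bolt r_n = 1.2 l_c t F_u ≤ 2.4 d t F_u; upper limit = 2.4 × 30 × 14 × 410 / 1000 = 413.3 kN.
Edge bolt: l_c = 65 − 33/2 = 48.5 mm → 1.2 × 48.5 × 14 × 410 / 1000 = 334.1 → r_n = 334.1 kN.
Interior bolts: l_c = 110 − 33 = 77 mm → 1.2 × 77 × 14 × 410 / 1000 = 530.4 → r_n = 413.3 kN.
R_n = 2 × 334.1 + 2 × 413.3 = 1495 kN.
Design strength φR_n = 0.75 × 1495 = 1120 kN.

1120 kN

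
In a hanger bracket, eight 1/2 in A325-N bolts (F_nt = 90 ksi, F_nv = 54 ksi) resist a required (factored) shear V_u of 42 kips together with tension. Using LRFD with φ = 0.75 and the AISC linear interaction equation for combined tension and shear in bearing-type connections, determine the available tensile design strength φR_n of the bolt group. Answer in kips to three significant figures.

A_b = π·0.5²/4 = 0.1963 in²; f_rv = 42 / (8 × 0.1963) = 26.74 ksi.
F'_nt = 1.3 F_nt − (F_nt / φF_nv) f_rv = 1.3·90 − (90/(0.75·54))·26.74 = 57.58 ksi, capped at F_nt → F'_nt = 57.58 ksi.
R_n = F'_nt · A_b · n = 57.58 × 0.1963 × 8 = 90.45 kips.
Design strength φR_n = 0.75 × 90.45 = 67.8 kips.

67.8 kips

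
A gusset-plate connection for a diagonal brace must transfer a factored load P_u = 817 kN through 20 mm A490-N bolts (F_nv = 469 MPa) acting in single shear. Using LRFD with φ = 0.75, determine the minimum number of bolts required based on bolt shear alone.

8 bolts

A_b = π·20²/4 = 314.2 mm².
Per-bolt design strength φR_n = 0.75 × 469 × 314.2 × 1 / 1000 = 110.5 kN.
n ≥ 817 / 110.5 = 7.393 → use 8 bolts.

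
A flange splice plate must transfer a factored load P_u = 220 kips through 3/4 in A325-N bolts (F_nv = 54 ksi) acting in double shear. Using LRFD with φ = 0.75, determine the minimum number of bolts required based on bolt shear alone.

7 bolts

A_b = π·0.75²/4 = 0.4418 in².
Per-bolt design strength φR_n = 0.75 × 54 × 0.4418 × 2 = 35.78 kips.
n ≥ 220 / 35.78 = 6.148 → use 7 bolts.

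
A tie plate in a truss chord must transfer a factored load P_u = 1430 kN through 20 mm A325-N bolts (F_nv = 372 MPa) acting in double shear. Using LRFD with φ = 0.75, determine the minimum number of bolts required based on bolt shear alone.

9 bolts

A_b = π·20²/4 = 314.2 mm².
Per-bolt design strength φR_n = 0.75 × 372 × 314.2 × 2 / 1000 = 175.3 kN.
n ≥ 1430 / 175.3 = 8.157 → use 9 bolts.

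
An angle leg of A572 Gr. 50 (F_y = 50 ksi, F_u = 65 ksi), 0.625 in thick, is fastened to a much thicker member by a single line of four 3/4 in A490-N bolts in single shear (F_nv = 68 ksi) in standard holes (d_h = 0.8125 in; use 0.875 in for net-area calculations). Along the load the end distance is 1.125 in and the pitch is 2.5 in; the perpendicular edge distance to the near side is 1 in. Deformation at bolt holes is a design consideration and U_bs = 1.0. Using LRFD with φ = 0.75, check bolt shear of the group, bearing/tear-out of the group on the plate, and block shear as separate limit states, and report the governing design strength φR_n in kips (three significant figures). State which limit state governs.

90.1 kips (bolt shear governs)

Bolt shear: A_b = π·0.75²/4 = 0.4418 in²; R_n = 68 × 0.4418 × 4 × 1 = 120.2 kips → 0.75 × 120.2 = 90.1 kips.
Bearing: edge l_c = 0.7188, r_n = 35.04 kips; interior l_c = 1.688, r_n = 73.12 kips; R_n = 35.04 + 3·73.12 = 254.4 kips → 191 kips.
Block shear: A_gv = 5.391, A_nv = 3.477, A_nt = 0.3516 in²; R_n = min(0.6F_uA_nv, 0.6F_yA_gv) + U_bs·F_u·A_nt = 158.4 kips → 119 kips.
Bolt shear governs: 90.1 kips.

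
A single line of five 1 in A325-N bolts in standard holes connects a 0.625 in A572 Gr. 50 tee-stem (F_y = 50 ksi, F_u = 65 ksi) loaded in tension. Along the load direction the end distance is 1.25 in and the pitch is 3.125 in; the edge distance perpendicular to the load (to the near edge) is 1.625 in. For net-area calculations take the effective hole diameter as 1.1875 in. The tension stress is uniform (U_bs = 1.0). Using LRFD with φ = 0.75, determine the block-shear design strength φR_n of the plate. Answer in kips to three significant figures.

Shear plane L_v = 1.25 + 4·3.125 = 13.75 in; A_gv = 13.75 × 0.625 = 8.594 in².
A_nv = (13.75 − 4.5·1.1875) × 0.625 = 5.254 in².
A_nt = (1.625 − 0.5·1.1875) × 0.625 = 0.6445 in².
0.6 F_u A_nv = 204.9 kips; 0.6 F_y A_gv = 257.8 kips → shear rupture governs the shear term.
R_n = 204.9 + 1.0 × 65 × 0.6445 = 246.8 kips.
Design strength φR_n = 0.75 × 246.8 = 185 kips.

185 kips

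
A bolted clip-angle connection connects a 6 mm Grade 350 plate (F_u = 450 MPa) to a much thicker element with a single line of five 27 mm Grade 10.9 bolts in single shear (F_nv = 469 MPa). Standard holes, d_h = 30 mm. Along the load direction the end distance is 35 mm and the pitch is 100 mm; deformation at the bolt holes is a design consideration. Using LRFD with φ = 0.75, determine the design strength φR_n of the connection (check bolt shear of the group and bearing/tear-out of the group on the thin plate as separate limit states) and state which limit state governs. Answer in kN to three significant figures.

573 kN (bearing governs)

Bolt shear: A_b = π·27²/4 = 572.6 mm²; R_n = 469 × 572.6 × 5 × 1 / 1000 = 1343 kN → 0.75 × 1343 = 1010 kN.
Bearing (1.2 l_c t F_u ≤ 2.4 d t F_u): upper limit = 2.4·27·6·450 / 1000 = 175 kN.
  Edge l_c = 35 − 30/2 = 20 → r_n = 64.8 kN; interior l_c = 100 − 30 = 70 → r_n = 175 kN.
  R_n,bearing = 1·64.8 + 4·175 = 764.6 kN → 0.75 × 764.6 = 573 kN.
Bearing governs: 573 kN.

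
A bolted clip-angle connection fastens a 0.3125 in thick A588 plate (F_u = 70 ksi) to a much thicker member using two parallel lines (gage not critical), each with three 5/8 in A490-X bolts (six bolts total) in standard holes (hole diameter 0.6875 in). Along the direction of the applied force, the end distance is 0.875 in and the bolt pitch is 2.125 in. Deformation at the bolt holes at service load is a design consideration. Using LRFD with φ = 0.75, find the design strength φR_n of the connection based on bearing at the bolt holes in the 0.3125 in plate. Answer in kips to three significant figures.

119 kips

Per bolt r_n = 1.2 l_c t F_u ≤ 2.4 d t F_u; upper limit = 2.4 × 0.625 × 0.3125 × 70 = 32.81 kips.
Edge bolt: l_c = 0.875 − 0.6875/2 = 0.5312 in → 1.2 × 0.5312 × 0.3125 × 70 = 13.95 → r_n = 13.95 kips.
Interior bolts: l_c = 2.125 − 0.6875 = 1.438 in → 1.2 × 1.438 × 0.3125 × 70 = 37.73 → r_n = 32.81 kips.
R_n = 2 × 13.95 + 4 × 32.81 = 159.1 kips.
Design strength φR_n = 0.75 × 159.1 = 119 kips.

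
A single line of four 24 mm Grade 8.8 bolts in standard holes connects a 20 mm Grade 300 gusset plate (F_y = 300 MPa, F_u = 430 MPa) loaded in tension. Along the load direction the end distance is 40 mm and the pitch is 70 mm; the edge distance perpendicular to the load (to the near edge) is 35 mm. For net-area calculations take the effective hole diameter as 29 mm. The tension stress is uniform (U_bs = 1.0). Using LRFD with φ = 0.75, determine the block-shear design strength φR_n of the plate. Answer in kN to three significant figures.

707 kN

Shear plane L_v = 40 + 3·70 = 250 mm; A_gv = 250 × 20 = 5000 mm².
A_nv = (250 − 3.5·29) × 20 = 2970 mm².
A_nt = (35 − 0.5·29) × 20 = 410 mm².
0.6 F_u A_nv = 766.3 kN; 0.6 F_y A_gv = 900 kN → shear rupture governs the shear term.
R_n = 766.3 + 1.0 × 430 × 410 / 1000 = 942.6 kN.
Design strength φR_n = 0.75 × 942.6 = 707 kN.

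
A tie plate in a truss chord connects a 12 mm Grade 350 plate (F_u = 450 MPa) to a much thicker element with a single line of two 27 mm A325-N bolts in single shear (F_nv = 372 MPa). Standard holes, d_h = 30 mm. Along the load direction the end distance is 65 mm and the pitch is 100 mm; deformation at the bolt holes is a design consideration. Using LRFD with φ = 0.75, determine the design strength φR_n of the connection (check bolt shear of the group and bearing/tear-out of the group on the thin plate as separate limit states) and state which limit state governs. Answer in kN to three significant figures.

319 kN (bolt shear governs)

Bolt shear: A_b = π·27²/4 = 572.6 mm²; R_n = 372 × 572.6 × 2 × 1 / 1000 = 426 kN → 0.75 × 426 = 319 kN.
Bearing (1.2 l_c t F_u ≤ 2.4 d t F_u): upper limit = 2.4·27·12·450 / 1000 = 349.9 kN.
  Edge l_c = 65 − 30/2 = 50 → r_n = 324 kN; interior l_c = 100 − 30 = 70 → r_n = 349.9 kN.
  R_n,bearing = 1·324 + 1·349.9 = 673.9 kN → 0.75 × 673.9 = 505 kN.
Bolt shear governs: 319 kN.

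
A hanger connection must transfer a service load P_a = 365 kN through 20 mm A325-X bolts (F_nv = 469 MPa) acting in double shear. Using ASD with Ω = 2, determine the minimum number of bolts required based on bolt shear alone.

A_b = π·20²/4 = 314.2 mm².
Per-bolt allowable strength R_n/Ω = 469 × 314.2 × 2 / 1000 / 2 = 147.3 kN.
n ≥ 365 / 147.3 = 2.477 → use 3 bolts.

3 bolts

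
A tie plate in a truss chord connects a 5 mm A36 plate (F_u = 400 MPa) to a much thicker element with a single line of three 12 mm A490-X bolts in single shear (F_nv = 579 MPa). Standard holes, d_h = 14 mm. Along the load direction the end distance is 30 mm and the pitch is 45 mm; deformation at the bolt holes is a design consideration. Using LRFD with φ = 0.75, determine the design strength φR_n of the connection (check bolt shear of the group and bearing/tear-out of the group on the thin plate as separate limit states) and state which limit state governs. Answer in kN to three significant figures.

Bolt shear: A_b = π·12²/4 = 113.1 mm²; R_n = 579 × 113.1 × 3 × 1 / 1000 = 196.5 kN → 0.75 × 196.5 = 147 kN.
Bearing (1.2 l_c t F_u ≤ 2.4 d t F_u): upper limit = 2.4·12·5·400 / 1000 = 57.6 kN.
  Edge l_c = 30 − 14/2 = 23 → r_n = 55.2 kN; interior l_c = 45 − 14 = 31 → r_n = 57.6 kN.
  R_n,bearing = 1·55.2 + 2·57.6 = 170.4 kN → 0.75 × 170.4 = 128 kN.
Bearing governs: 128 kN.

128 kN (bearing governs)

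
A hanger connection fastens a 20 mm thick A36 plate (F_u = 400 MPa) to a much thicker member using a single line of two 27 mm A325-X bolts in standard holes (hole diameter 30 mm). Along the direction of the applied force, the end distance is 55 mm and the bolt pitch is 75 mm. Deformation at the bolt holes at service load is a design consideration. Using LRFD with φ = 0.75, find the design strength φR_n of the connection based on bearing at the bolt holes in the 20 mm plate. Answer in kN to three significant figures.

612 kN

Per bolt r_n = 1.2 l_c t F_u ≤ 2.4 d t F_u; upper limit = 2.4 × 27 × 20 × 400 / 1000 = 518.4 kN.
Edge bolt: l_c = 55 − 30/2 = 40 mm → 1.2 × 40 × 20 × 400 / 1000 = 384 → r_n = 384 kN.
Interior bolts: l_c = 75 − 30 = 45 mm → 1.2 × 45 × 20 × 400 / 1000 = 432 → r_n = 432 kN.
R_n = 1 × 384 + 1 × 432 = 816 kN.
Design strength φR_n = 0.75 × 816 = 612 kN.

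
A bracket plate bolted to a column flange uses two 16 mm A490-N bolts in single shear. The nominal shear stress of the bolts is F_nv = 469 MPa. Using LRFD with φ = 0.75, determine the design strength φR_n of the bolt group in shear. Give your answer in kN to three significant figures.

A_b = π × 16² / 4 = 201.1 mm².
R_n = F_nv · A_b · n · n_s = 469 × 201.1 × 2 × 1 / 1000 = 188.6 kN.
Design strength φR_n = 0.75 × 188.6 = 141 kN.

141 kN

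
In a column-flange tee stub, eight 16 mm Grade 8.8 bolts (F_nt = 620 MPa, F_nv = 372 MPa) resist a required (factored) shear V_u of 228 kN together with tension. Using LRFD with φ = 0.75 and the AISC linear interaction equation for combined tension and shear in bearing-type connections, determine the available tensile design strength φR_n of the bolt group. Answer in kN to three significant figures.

592 kN

A_b = π·16²/4 = 201.1 mm²; f_rv = 228 × 1000 / (8 × 201.1) = 141.7 MPa.
F'_nt = 1.3 F_nt − (F_nt / φF_nv) f_rv = 1.3·620 − (620/(0.75·372))·141.7 = 491 MPa, capped at F_nt → F'_nt = 491 MPa.
R_n = F'_nt · A_b · n = 491 × 201.1 × 8 / 1000 = 789.8 kN.
Design strength φR_n = 0.75 × 789.8 = 592 kN.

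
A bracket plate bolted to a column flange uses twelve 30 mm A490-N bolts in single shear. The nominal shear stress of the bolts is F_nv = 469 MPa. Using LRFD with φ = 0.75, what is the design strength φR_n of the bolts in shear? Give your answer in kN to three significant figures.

A_b = π × 30² / 4 = 706.9 mm².
R_n = F_nv · A_b · n · n_s = 469 × 706.9 × 12 × 1 / 1000 = 3978 kN.
Design strength φR_n = 0.75 × 3978 = 2980 kN.

2980 kN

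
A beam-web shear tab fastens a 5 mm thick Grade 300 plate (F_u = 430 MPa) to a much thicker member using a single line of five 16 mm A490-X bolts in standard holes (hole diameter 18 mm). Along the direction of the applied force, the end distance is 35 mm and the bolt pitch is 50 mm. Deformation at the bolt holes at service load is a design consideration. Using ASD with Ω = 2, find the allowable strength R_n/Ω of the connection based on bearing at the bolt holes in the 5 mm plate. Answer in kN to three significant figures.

Per bolt r_n = 1.2 l_c t F_u ≤ 2.4 d t F_u; upper limit = 2.4 × 16 × 5 × 430 / 1000 = 82.56 kN.
Edge bolt: l_c = 35 − 18/2 = 26 mm → 1.2 × 26 × 5 × 430 / 1000 = 67.08 → r_n = 67.08 kN.
Interior bolts: l_c = 50 − 18 = 32 mm → 1.2 × 32 × 5 × 430 / 1000 = 82.56 → r_n = 82.56 kN.
R_n = 1 × 67.08 + 4 × 82.56 = 397.3 kN.
Allowable strength R_n/Ω = 397.3 / 2 = 199 kN.

199 kN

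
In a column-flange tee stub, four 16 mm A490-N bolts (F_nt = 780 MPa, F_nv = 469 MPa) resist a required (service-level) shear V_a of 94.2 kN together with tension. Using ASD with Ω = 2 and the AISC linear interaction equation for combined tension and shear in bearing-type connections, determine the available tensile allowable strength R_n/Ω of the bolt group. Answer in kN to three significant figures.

251 kN

A_b = π·16²/4 = 201.1 mm²; f_rv = 94.2 × 1000 / (4 × 201.1) = 117.1 MPa.
F'_nt = 1.3 F_nt − (Ω F_nt / F_nv) f_rv = 1.3·780 − (2·780/469)·117.1 = 624.4 MPa, capped at F_nt → F'_nt = 624.4 MPa.
R_n = F'_nt · A_b · n = 624.4 × 201.1 × 4 / 1000 = 502.2 kN.
Allowable strength R_n/Ω = 502.2 / 2 = 251 kN.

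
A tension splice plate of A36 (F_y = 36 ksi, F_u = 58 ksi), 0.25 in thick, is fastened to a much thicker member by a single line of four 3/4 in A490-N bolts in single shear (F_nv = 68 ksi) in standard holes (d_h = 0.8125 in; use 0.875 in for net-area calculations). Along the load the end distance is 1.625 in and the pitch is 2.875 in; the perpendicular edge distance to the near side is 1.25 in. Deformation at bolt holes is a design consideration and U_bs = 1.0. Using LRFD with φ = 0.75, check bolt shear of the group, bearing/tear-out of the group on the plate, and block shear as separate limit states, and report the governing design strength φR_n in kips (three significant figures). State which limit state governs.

Bolt shear: A_b = π·0.75²/4 = 0.4418 in²; R_n = 68 × 0.4418 × 4 × 1 = 120.2 kips → 0.75 × 120.2 = 90.1 kips.
Bearing: edge l_c = 1.219, r_n = 21.21 kips; interior l_c = 2.062, r_n = 26.1 kips; R_n = 21.21 + 3·26.1 = 99.51 kips → 74.6 kips.
Block shear: A_gv = 2.562, A_nv = 1.797, A_nt = 0.2031 in²; R_n = min(0.6F_uA_nv, 0.6F_yA_gv) + U_bs·F_u·A_nt = 67.13 kips → 50.3 kips.
Block shear governs: 50.3 kips.

50.3 kips (block shear governs)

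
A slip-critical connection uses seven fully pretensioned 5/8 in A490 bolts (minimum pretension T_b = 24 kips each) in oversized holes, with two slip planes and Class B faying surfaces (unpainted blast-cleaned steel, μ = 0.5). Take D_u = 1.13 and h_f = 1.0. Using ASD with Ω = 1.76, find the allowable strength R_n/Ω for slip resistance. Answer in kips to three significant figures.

108 kips

R_n = μ · D_u · h_f · T_b · n_s · n_b = 0.5 × 1.13 × 1.0 × 24 × 2 × 7 = 189.8 kips.
Allowable strength R_n/Ω = 189.8 / 1.76 = 108 kips.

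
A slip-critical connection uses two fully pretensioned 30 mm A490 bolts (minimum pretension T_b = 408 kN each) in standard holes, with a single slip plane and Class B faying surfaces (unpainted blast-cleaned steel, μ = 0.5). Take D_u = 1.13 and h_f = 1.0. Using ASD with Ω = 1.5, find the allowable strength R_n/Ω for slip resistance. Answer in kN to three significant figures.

R_n = μ · D_u · h_f · T_b · n_s · n_b = 0.5 × 1.13 × 1.0 × 408 × 1 × 2 = 461 kN.
Allowable strength R_n/Ω = 461 / 1.5 = 307 kN.

307 kN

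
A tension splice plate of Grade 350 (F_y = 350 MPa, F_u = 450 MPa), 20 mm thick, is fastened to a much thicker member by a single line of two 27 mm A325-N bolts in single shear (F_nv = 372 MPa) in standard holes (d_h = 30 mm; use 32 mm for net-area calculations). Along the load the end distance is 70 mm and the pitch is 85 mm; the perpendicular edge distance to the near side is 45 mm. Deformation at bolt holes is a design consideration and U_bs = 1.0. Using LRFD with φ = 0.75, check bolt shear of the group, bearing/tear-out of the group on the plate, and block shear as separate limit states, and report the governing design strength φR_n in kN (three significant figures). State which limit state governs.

319 kN (bolt shear governs)

Bolt shear: A_b = π·27²/4 = 572.6 mm²; R_n = 372 × 572.6 × 2 × 1 / 1000 = 426 kN → 0.75 × 426 = 319 kN.
Bearing: edge l_c = 55, r_n = 583.2 kN; interior l_c = 55, r_n = 583.2 kN; R_n = 583.2 + 1·583.2 = 1166 kN → 875 kN.
Block shear: A_gv = 3100, A_nv = 2140, A_nt = 580 mm²; R_n = min(0.6F_uA_nv, 0.6F_yA_gv) + U_bs·F_u·A_nt = 838.8 kN → 629 kN.
Bolt shear governs: 319 kN.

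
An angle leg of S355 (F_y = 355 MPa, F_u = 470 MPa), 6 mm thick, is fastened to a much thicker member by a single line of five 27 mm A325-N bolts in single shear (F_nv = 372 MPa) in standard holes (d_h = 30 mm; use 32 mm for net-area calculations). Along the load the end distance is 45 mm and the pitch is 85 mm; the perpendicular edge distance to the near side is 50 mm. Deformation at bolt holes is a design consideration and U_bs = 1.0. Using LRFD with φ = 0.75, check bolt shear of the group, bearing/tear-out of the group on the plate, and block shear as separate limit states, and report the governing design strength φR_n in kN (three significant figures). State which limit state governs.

Bolt shear: A_b = π·27²/4 = 572.6 mm²; R_n = 372 × 572.6 × 5 × 1 / 1000 = 1065 kN → 0.75 × 1065 = 799 kN.
Bearing: edge l_c = 30, r_n = 101.5 kN; interior l_c = 55, r_n = 182.7 kN; R_n = 101.5 + 4·182.7 = 832.5 kN → 624 kN.
Block shear: A_gv = 2310, A_nv = 1446, A_nt = 204 mm²; R_n = min(0.6F_uA_nv, 0.6F_yA_gv) + U_bs·F_u·A_nt = 503.7 kN → 378 kN.
Block shear governs: 378 kN.

378 kN (block shear governs)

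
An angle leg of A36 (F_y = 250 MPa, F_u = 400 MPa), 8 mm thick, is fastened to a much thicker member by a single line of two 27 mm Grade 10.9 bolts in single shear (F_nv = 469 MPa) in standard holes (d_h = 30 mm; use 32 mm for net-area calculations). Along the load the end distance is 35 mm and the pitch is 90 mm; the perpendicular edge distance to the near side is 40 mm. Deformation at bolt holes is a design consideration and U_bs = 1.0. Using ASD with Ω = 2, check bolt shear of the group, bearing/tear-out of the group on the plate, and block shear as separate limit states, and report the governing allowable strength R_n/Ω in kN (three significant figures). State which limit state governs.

112 kN (block shear governs)

Bolt shear: A_b = π·27²/4 = 572.6 mm²; R_n = 469 × 572.6 × 2 × 1 / 1000 = 537.1 kN → 537.1 / 2 = 269 kN.
Bearing: edge l_c = 20, r_n = 76.8 kN; interior l_c = 60, r_n = 207.4 kN; R_n = 76.8 + 1·207.4 = 284.2 kN → 142 kN.
Block shear: A_gv = 1000, A_nv = 616, A_nt = 192 mm²; R_n = min(0.6F_uA_nv, 0.6F_yA_gv) + U_bs·F_u·A_nt = 224.6 kN → 112 kN.
Block shear governs: 112 kN.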